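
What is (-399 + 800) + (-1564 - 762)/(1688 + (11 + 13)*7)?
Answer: 370965/928 ≈ 399.75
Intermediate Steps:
(-399 + 800) + (-1564 - 762)/(1688 + (11 + 13)*7) = 401 - 2326/(1688 + 24*7) = 401 - 2326/(1688 + 168) = 401 - 2326/1856 = 401 - 2326*1/1856 = 401 - 1163/928 = 370965/928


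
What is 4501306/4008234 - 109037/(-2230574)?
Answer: 5238770970151/4470331273158 ≈ 1.1719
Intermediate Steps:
4501306/4008234 - 109037/(-2230574) = 4501306*(1/4008234) - 109037*(-1/2230574) = 2250653/2004117 + 109037/2230574 = 5238770970151/4470331273158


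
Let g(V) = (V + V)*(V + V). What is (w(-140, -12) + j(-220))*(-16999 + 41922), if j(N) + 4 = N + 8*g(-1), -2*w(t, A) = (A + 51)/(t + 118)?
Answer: -209577507/44 ≈ -4.7631e+6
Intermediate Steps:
g(V) = 4*V² (g(V) = (2*V)*(2*V) = 4*V²)
w(t, A) = -(51 + A)/(2*(118 + t)) (w(t, A) = -(A + 51)/(2*(t + 118)) = -(51 + A)/(2*(118 + t)))
j(N) = 28 + N (j(N) = -4 + (N + 8*(4*(-1)²)) = -4 + (N + 8*(4*1)) = -4 + (N + 8*4) = -4 + (N + 32) = -4 + (32 + N) = 28 + N)
(w(-140, -12) + j(-220))*(-16999 + 41922) = ((-51 - 1*(-12))/(2*(118 - 140)) + (28 - 220))*(-16999 + 41922) = ((½)*(-51 + 12)/(-22) - 192)*24923 = ((½)*(-1/22)*(-39) - 192)*24923 = (39/44 - 192)*24923 = -8409/44*24923 = -209577507/44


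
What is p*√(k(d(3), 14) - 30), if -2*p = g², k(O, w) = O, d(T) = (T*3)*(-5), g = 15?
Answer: -1125*I*√3/2 ≈ -974.28*I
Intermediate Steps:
d(T) = -15*T (d(T) = (3*T)*(-5) = -15*T)
p = -225/2 (p = -½*15² = -½*225 = -225/2 ≈ -112.50)
p*√(k(d(3), 14) - 30) = -225*√(-15*3 - 30)/2 = -225*√(-45 - 30)/2 = -1125*I*√3/2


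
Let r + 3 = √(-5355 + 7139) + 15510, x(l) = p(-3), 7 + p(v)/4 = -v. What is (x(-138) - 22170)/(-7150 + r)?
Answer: -185408402/69837665 + 44372*√446/69837665 ≈ -2.6414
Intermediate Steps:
p(v) = -28 - 4*v (p(v) = -28 + 4*(-v) = -28 - 4*v)
x(l) = -16 (x(l) = -28 - 4*(-3) = -28 + 12 = -16)
r = 15507 + 2*√446 (r = -3 + (√(-5355 + 7139) + 15510) = -3 + (√1784 + 15510) = -3 + (2*√446 + 15510) = -3 + (15510 + 2*√446) = 15507 + 2*√446 ≈ 15549.)
(x(-138) - 22170)/(-7150 + r) = (-16 - 22170)/(-7150 + (15507 + 2*√446)) = -22186/(8357 + 2*√446)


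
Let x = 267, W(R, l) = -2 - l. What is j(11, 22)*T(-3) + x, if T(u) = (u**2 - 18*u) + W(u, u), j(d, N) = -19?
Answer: -949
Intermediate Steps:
T(u) = -2 + u**2 - 19*u (T(u) = (u**2 - 18*u) + (-2 - u) = -2 + u**2 - 19*u)
j(11, 22)*T(-3) + x = -19*(-2 + (-3)**2 - 19*(-3)) + 267 = -19*(-2 + 9 + 57) + 267 = -19*64 + 267 = -1216 + 267 = -949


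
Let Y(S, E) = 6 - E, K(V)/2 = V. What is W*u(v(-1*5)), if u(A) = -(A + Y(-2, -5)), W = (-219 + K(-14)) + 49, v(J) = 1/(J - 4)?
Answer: 2156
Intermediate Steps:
K(V) = 2*V
v(J) = 1/(-4 + J)
W = -198 (W = (-219 + 2*(-14)) + 49 = (-219 - 28) + 49 = -247 + 49 = -198)
u(A) = -11 - A (u(A) = -(A + (6 - 1*(-5))) = -(A + (6 + 5)) = -(A + 11) = -(11 + A) = -11 - A)
W*u(v(-1*5)) = -198*(-11 - 1/(-4 - 1*5)) = -198*(-11 - 1/(-4 - 5)) = -198*(-11 - 1/(-9)) = -198*(-11 - 1*(-⅑)) = -198*(-11 + ⅑) = -198*(-98/9) = 2156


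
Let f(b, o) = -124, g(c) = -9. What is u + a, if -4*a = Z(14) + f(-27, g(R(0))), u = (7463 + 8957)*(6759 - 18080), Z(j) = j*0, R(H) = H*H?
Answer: -185890789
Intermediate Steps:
R(H) = H²
Z(j) = 0
u = -185890820 (u = 16420*(-11321) = -185890820)
a = 31 (a = -(0 - 124)/4 = -¼*(-124) = 31)
u + a = -185890820 + 31 = -185890789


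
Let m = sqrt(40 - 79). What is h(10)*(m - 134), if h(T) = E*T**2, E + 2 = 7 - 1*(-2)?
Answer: -93800 + 700*I*sqrt(39) ≈ -93800.0 + 4371.5*I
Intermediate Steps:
E = 7 (E = -2 + (7 - 1*(-2)) = -2 + (7 + 2) = -2 + 9 = 7)
m = I*sqrt(39) (m = sqrt(-39) = I*sqrt(39) ≈ 6.245*I)
h(T) = 7*T**2
h(10)*(m - 134) = (7*10**2)*(I*sqrt(39) - 134) = (7*100)*(-134 + I*sqrt(39)) = 700*(-134 + I*sqrt(39)) = -93800 + 700*I*sqrt(39)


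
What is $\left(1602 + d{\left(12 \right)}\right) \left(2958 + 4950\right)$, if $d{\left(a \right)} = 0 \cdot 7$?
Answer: $12668616$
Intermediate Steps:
$d{\left(a \right)} = 0$
$\left(1602 + d{\left(12 \right)}\right) \left(2958 + 4950\right) = \left(1602 + 0\right) \left(2958 + 4950\right) = 1602 \cdot 7908 = 12668616$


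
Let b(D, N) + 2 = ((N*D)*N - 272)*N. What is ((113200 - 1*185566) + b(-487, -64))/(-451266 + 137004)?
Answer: -63804584/157131 ≈ -406.06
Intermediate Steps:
b(D, N) = -2 + N*(-272 + D*N²) (b(D, N) = -2 + ((N*D)*N - 272)*N = -2 + ((D*N)*N - 272)*N = -2 + (D*N² - 272)*N = -2 + (-272 + D*N²)*N = -2 + N*(-272 + D*N²))
((113200 - 1*185566) + b(-487, -64))/(-451266 + 137004) = ((113200 - 1*185566) + (-2 - 272*(-64) - 487*(-64)³))/(-451266 + 137004) = ((113200 - 185566) + (-2 + 17408 - 487*(-262144)))/(-314262) = (-72366 + (-2 + 17408 + 127664128))*(-1/314262) = (-72366 + 127681534)*(-1/314262) = 127609168*(-1/314262) = -63804584/157131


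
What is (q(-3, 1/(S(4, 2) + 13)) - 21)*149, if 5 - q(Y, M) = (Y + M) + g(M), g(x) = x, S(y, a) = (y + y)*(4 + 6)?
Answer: -180439/93 ≈ -1940.2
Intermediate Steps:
S(y, a) = 20*y (S(y, a) = (2*y)*10 = 20*y)
q(Y, M) = 5 - Y - 2*M (q(Y, M) = 5 - ((Y + M) + M) = 5 - ((M + Y) + M) = 5 - (Y + 2*M) = 5 + (-Y - 2*M) = 5 - Y - 2*M)
(q(-3, 1/(S(4, 2) + 13)) - 21)*149 = ((5 - 1*(-3) - 2/(20*4 + 13)) - 21)*149 = ((5 + 3 - 2/(80 + 13)) - 21)*149 = ((5 + 3 - 2/93) - 21)*149 = (742/93 - 21)*149 = -1211/93*149 = -180439/93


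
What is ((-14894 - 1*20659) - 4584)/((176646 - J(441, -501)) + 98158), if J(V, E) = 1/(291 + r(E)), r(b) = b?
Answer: -8428770/57708841 ≈ -0.14606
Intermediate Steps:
J(V, E) = 1/(291 + E)
((-14894 - 1*20659) - 4584)/((176646 - J(441, -501)) + 98158) = ((-14894 - 1*20659) - 4584)/((176646 - 1/(291 - 501)) + 98158) = ((-14894 - 20659) - 4584)/((176646 - 1/(-210)) + 98158) = (-35553 - 4584)/((176646 - 1*(-1/210)) + 98158) = -40137/((176646 + 1/210) + 98158) = -40137/(37095661/210 + 98158) = -40137/57708841/210 = -40137*210/57708841 = -8428770/57708841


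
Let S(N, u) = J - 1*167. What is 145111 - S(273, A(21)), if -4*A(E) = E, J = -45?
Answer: 145323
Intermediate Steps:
A(E) = -E/4
S(N, u) = -212 (S(N, u) = -45 - 1*167 = -45 - 167 = -212)
145111 - S(273, A(21)) = 145111 - 1*(-212) = 145111 + 212 = 145323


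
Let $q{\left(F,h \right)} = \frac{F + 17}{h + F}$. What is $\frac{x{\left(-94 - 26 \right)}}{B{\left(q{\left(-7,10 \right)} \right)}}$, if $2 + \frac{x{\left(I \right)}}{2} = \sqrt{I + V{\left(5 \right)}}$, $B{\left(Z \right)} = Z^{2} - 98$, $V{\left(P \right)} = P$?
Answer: $\frac{18}{391} - \frac{9 i \sqrt{115}}{391} \approx 0.046036 - 0.24684 i$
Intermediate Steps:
$q{\left(F,h \right)} = \frac{17 + F}{F + h}$
$B{\left(Z \right)} = -98 + Z^{2}$
$x{\left(I \right)} = -4 + 2 \sqrt{5 + I}$ ($x{\left(I \right)} = -4 + 2 \sqrt{I + 5} = -4 + 2 \sqrt{5 + I}$)
$\frac{x{\left(-94 - 26 \right)}}{B{\left(q{\left(-7,10 \right)} \right)}} = \frac{-4 + 2 \sqrt{5 - 120}}{-98 + \left(\frac{17 - 7}{-7 + 10}\right)^{2}} = \frac{-4 + 2 \sqrt{5 - 120}}{-98 + \left(\frac{1}{3} \cdot 10\right)^{2}} = \frac{-4 + 2 \sqrt{-115}}{-98 + \left(\frac{10}{3}\right)^{2}} = \frac{-4 + 2 i \sqrt{115}}{-98 + \frac{100}{9}} = \frac{-4 + 2 i \sqrt{115}}{- \frac{782}{9}} = \left(-4 + 2 i \sqrt{115}\right) \left(- \frac{9}{782}\right) = \frac{18}{391} - \frac{9 i \sqrt{115}}{391}$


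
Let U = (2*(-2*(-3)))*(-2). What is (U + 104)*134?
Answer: 10720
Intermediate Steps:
U = -24 (U = (2*6)*(-2) = 12*(-2) = -24)
(U + 104)*134 = (-24 + 104)*134 = 80*134 = 10720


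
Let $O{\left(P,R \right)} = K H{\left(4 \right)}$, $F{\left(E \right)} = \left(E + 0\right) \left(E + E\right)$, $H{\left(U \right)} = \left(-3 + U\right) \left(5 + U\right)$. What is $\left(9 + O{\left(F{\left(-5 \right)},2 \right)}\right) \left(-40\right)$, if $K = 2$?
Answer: $-1080$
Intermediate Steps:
$F{\left(E \right)} = 2 E^{2}$ ($F{\left(E \right)} = E 2 E = 2 E^{2}$)
$O{\left(P,R \right)} = 18$ ($O{\left(P,R \right)} = 2 \left(-15 + 4^{2} + 2 \cdot 4\right) = 2 \left(-15 + 16 + 8\right) = 2 \cdot 9 = 18$)
$\left(9 + O{\left(F{\left(-5 \right)},2 \right)}\right) \left(-40\right) = \left(9 + 18\right) \left(-40\right) = 27 \left(-40\right) = -1080$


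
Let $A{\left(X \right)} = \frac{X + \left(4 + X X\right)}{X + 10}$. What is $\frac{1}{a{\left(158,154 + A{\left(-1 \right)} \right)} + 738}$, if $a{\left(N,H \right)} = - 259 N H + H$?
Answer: $- \frac{9}{56873548} \approx -1.5825 \cdot 10^{-7}$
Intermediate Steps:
$A{\left(X \right)} = \frac{4 + X + X^{2}}{10 + X}$ ($A{\left(X \right)} = \frac{X + \left(4 + X^{2}\right)}{10 + X} = \frac{4 + X + X^{2}}{10 + X}$)
$a{\left(N,H \right)} = H - 259 H N$ ($a{\left(N,H \right)} = - 259 H N + H = H - 259 H N$)
$\frac{1}{a{\left(158,154 + A{\left(-1 \right)} \right)} + 738} = \frac{1}{\left(154 + \frac{4 - 1 + \left(-1\right)^{2}}{10 - 1}\right) \left(1 - 40922\right) + 738} = \frac{1}{\left(154 + \frac{4 - 1 + 1}{9}\right) \left(1 - 40922\right) + 738} = \frac{1}{\left(154 + \frac{1}{9} \cdot 4\right) \left(-40921\right) + 738} = \frac{1}{\left(154 + \frac{4}{9}\right) \left(-40921\right) + 738} = \frac{1}{\frac{1390}{9} \left(-40921\right) + 738} = \frac{1}{- \frac{56880190}{9} + 738} = \frac{1}{- \frac{56873548}{9}} = - \frac{9}{56873548}$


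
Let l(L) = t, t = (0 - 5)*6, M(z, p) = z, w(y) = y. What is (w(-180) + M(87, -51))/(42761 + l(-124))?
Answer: -93/42731 ≈ -0.0021764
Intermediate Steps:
t = -30 (t = -5*6 = -30)
l(L) = -30
(w(-180) + M(87, -51))/(42761 + l(-124)) = (-180 + 87)/(42761 - 30) = -93/42731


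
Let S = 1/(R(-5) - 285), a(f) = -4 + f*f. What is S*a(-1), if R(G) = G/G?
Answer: 3/284 ≈ 0.010563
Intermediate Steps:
R(G) = 1
a(f) = -4 + f²
S = -1/284 (S = 1/(1 - 285) = 1/(-284) = -1/284 ≈ -0.0035211)
S*a(-1) = -(-4 + (-1)²)/284 = -(-4 + 1)/284 = -1/284*(-3) = 3/284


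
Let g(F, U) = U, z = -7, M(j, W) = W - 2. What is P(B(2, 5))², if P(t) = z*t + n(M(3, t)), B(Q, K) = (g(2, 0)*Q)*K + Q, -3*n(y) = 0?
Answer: 196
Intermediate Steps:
M(j, W) = -2 + W
n(y) = 0 (n(y) = -⅓*0 = 0)
B(Q, K) = Q (B(Q, K) = (0*Q)*K + Q = 0*K + Q = 0 + Q = Q)
P(t) = -7*t (P(t) = -7*t + 0 = -7*t)
P(B(2, 5))² = (-7*2)² = (-14)² = 196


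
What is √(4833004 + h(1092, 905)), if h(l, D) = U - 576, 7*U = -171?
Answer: 5*√9471511/7 ≈ 2198.3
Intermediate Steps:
U = -171/7 (U = (⅐)*(-171) = -171/7 ≈ -24.429)
h(l, D) = -4203/7 (h(l, D) = -171/7 - 576 = -4203/7)
√(4833004 + h(1092, 905)) = √(4833004 - 4203/7) = √(33826825/7) = 5*√9471511/7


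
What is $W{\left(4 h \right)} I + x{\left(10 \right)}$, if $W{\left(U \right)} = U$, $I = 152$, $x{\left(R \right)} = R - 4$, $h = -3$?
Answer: $-1818$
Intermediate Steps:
$x{\left(R \right)} = -4 + R$
$W{\left(4 h \right)} I + x{\left(10 \right)} = 4 \left(-3\right) 152 + \left(-4 + 10\right) = \left(-12\right) 152 + 6 = -1824 + 6 = -1818$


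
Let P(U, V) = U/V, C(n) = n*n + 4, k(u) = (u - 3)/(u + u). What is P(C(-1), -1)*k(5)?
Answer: -1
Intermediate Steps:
k(u) = (-3 + u)/(2*u) (k(u) = (-3 + u)/((2*u)) = (-3 + u)*(1/(2*u)) = (-3 + u)/(2*u))
C(n) = 4 + n² (C(n) = n² + 4 = 4 + n²)
P(C(-1), -1)*k(5) = ((4 + (-1)²)/(-1))*((½)*(-3 + 5)/5) = ((4 + 1)*(-1))*((½)*(⅕)*2) = (5*(-1))*(⅕) = -5*⅕ = -1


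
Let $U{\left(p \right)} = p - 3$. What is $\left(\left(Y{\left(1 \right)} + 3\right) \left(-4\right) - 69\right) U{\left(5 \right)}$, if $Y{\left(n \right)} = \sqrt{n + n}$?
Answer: $-162 - 8 \sqrt{2} \approx -173.31$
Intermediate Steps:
$U{\left(p \right)} = -3 + p$
$Y{\left(n \right)} = \sqrt{2} \sqrt{n}$ ($Y{\left(n \right)} = \sqrt{2 n} = \sqrt{2} \sqrt{n}$)
$\left(\left(Y{\left(1 \right)} + 3\right) \left(-4\right) - 69\right) U{\left(5 \right)} = \left(\left(\sqrt{2} \sqrt{1} + 3\right) \left(-4\right) - 69\right) \left(-3 + 5\right) = \left(\left(\sqrt{2} \cdot 1 + 3\right) \left(-4\right) - 69\right) 2 = \left(\left(\sqrt{2} + 3\right) \left(-4\right) - 69\right) 2 = \left(\left(3 + \sqrt{2}\right) \left(-4\right) - 69\right) 2 = \left(\left(-12 - 4 \sqrt{2}\right) - 69\right) 2 = \left(-81 - 4 \sqrt{2}\right) 2 = -162 - 8 \sqrt{2}$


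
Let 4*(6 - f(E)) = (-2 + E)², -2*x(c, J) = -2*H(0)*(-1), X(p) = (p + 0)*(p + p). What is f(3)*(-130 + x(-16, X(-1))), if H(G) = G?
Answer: -1495/2 ≈ -747.50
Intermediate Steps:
X(p) = 2*p² (X(p) = p*(2*p) = 2*p²)
x(c, J) = 0 (x(c, J) = -(-2*0)*(-1)/2 = -0*(-1) = -½*0 = 0)
f(E) = 6 - (-2 + E)²/4
f(3)*(-130 + x(-16, X(-1))) = (6 - (-2 + 3)²/4)*(-130 + 0) = (6 - ¼*1²)*(-130) = (6 - ¼*1)*(-130) = (6 - ¼)*(-130) = (23/4)*(-130) = -1495/2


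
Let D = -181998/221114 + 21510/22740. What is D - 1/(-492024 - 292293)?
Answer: 8072373974465/65727494803302 ≈ 0.12282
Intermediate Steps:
D = 10292127/83802206 (D = -181998*1/221114 + 21510*(1/22740) = -90999/110557 + 717/758 = 10292127/83802206 ≈ 0.12281)
D - 1/(-492024 - 292293) = 10292127/83802206 - 1/(-492024 - 292293) = 10292127/83802206 - 1/(-784317) = 10292127/83802206 - 1*(-1/784317) = 10292127/83802206 + 1/784317 = 8072373974465/65727494803302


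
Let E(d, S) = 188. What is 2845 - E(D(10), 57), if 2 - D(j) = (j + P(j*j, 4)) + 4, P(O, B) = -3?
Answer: 2657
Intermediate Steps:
D(j) = 1 - j (D(j) = 2 - ((j - 3) + 4) = 2 - ((-3 + j) + 4) = 2 - (1 + j) = 2 + (-1 - j) = 1 - j)
2845 - E(D(10), 57) = 2845 - 1*188 = 2845 - 188 = 2657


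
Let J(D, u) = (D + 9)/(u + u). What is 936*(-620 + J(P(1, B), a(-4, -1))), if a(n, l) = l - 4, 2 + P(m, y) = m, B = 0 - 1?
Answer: -2905344/5 ≈ -5.8107e+5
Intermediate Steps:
B = -1
P(m, y) = -2 + m
a(n, l) = -4 + l
J(D, u) = (9 + D)/(2*u) (J(D, u) = (9 + D)/((2*u)) = (9 + D)*(1/(2*u)) = (9 + D)/(2*u))
936*(-620 + J(P(1, B), a(-4, -1))) = 936*(-620 + (9 + (-2 + 1))/(2*(-4 - 1))) = 936*(-620 + (½)*(9 - 1)/(-5)) = 936*(-620 + (½)*(-⅕)*8) = 936*(-620 - ⅘) = 936*(-3104/5) = -2905344/5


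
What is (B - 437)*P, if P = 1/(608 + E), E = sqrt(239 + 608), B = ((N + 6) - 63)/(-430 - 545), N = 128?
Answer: -259096768/359596575 + 4687606*sqrt(7)/359596575 ≈ -0.68603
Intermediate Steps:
B = -71/975 (B = ((128 + 6) - 63)/(-430 - 545) = (134 - 63)/(-975) = 71*(-1/975) = -71/975 ≈ -0.072821)
E = 11*sqrt(7) (E = sqrt(847) = 11*sqrt(7) ≈ 29.103)
P = 1/(608 + 11*sqrt(7)) ≈ 0.0015696
(B - 437)*P = (-71/975 - 437)*(608/368817 - 11*sqrt(7)/368817) = -426146*(608/368817 - 11*sqrt(7)/368817)/975 = -259096768/359596575 + 4687606*sqrt(7)/359596575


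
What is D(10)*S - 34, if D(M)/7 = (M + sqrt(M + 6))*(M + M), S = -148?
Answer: -290114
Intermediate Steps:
D(M) = 14*M*(M + sqrt(6 + M)) (D(M) = 7*((M + sqrt(M + 6))*(M + M)) = 7*((M + sqrt(6 + M))*(2*M)) = 7*(2*M*(M + sqrt(6 + M))) = 14*M*(M + sqrt(6 + M)))
D(10)*S - 34 = (14*10*(10 + sqrt(6 + 10)))*(-148) - 34 = (14*10*(10 + sqrt(16)))*(-148) - 34 = (14*10*(10 + 4))*(-148) - 34 = (14*10*14)*(-148) - 34 = 1960*(-148) - 34 = -290080 - 34 = -290114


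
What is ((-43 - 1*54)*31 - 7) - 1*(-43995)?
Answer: 40981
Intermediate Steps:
((-43 - 1*54)*31 - 7) - 1*(-43995) = ((-43 - 54)*31 - 7) + 43995 = (-97*31 - 7) + 43995 = (-3007 - 7) + 43995 = -3014 + 43995 = 40981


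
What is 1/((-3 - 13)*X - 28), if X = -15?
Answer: 1/212 ≈ 0.0047170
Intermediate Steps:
1/((-3 - 13)*X - 28) = 1/((-3 - 13)*(-15) - 28) = 1/(-16*(-15) - 28) = 1/(240 - 28) = 1/212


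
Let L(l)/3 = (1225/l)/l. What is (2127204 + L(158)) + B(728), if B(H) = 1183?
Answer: 53133056743/24964 ≈ 2.1284e+6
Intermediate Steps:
L(l) = 3675/l² (L(l) = 3*((1225/l)/l) = 3*(1225/l²) = 3675/l²)
(2127204 + L(158)) + B(728) = (2127204 + 3675/158²) + 1183 = (2127204 + 3675*(1/24964)) + 1183 = (2127204 + 3675/24964) + 1183 = 53103524331/24964 + 1183 = 53133056743/24964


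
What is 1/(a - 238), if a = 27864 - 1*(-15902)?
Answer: 1/43528 ≈ 2.2974e-5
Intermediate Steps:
a = 43766 (a = 27864 + 15902 = 43766)
1/(a - 238) = 1/(43766 - 238) = 1/43528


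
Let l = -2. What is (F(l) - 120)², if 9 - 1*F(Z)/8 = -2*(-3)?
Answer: 9216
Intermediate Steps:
F(Z) = 24 (F(Z) = 72 - (-16)*(-3) = 72 - 8*6 = 72 - 48 = 24)
(F(l) - 120)² = (24 - 120)² = (-96)² = 9216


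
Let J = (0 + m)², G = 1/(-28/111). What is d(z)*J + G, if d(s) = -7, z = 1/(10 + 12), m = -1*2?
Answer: -895/28 ≈ -31.964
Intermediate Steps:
G = -111/28 (G = 1/(-28*1/111) = 1/(-28/111) = -111/28 ≈ -3.9643)
m = -2
z = 1/22 ≈ 0.045455
J = 4 (J = (0 - 2)² = (-2)² = 4)
d(z)*J + G = -7*4 - 111/28 = -28 - 111/28 = -895/28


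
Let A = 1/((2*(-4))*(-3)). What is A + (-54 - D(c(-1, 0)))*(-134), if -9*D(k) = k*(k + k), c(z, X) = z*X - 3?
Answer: 167233/24 ≈ 6968.0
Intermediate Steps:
c(z, X) = -3 + X*z (c(z, X) = X*z - 3 = -3 + X*z)
A = 1/24 (A = 1/(-8*(-3)) = 1/24 ≈ 0.041667)
D(k) = -2*k²/9 (D(k) = -k*(k + k)/9 = -k*2*k/9 = -2*k²/9)
A + (-54 - D(c(-1, 0)))*(-134) = 1/24 + (-54 - (-2)*(-3 + 0*(-1))²/9)*(-134) = 1/24 + (-54 - (-2)*(-3 + 0)²/9)*(-134) = 1/24 + (-54 - (-2)*(-3)²/9)*(-134) = 1/24 + (-54 - (-2)*9/9)*(-134) = 1/24 + (-54 - 1*(-2))*(-134) = 1/24 + (-54 + 2)*(-134) = 1/24 - 52*(-134) = 1/24 + 6968 = 167233/24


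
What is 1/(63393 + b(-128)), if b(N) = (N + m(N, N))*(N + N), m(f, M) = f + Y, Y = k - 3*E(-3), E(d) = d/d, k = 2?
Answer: 1/129185 ≈ 7.7408e-6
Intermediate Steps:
E(d) = 1
Y = -1 (Y = 2 - 3*1 = 2 - 3 = -1)
m(f, M) = -1 + f (m(f, M) = f - 1 = -1 + f)
b(N) = 2*N*(-1 + 2*N) (b(N) = (N + (-1 + N))*(N + N) = (-1 + 2*N)*(2*N) = 2*N*(-1 + 2*N))
1/(63393 + b(-128)) = 1/(63393 + 2*(-128)*(-1 + 2*(-128))) = 1/(63393 + 2*(-128)*(-1 - 256)) = 1/(63393 + 2*(-128)*(-257)) = 1/(63393 + 65792) = 1/129185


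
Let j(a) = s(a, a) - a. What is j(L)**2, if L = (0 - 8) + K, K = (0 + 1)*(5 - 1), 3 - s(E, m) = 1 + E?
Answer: 100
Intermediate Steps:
s(E, m) = 2 - E (s(E, m) = 3 - (1 + E) = 3 + (-1 - E) = 2 - E)
K = 4 (K = 1*4 = 4)
L = -4 (L = (0 - 8) + 4 = -8 + 4 = -4)
j(a) = 2 - 2*a (j(a) = (2 - a) - a = 2 - 2*a)
j(L)**2 = (2 - 2*(-4))**2 = (2 + 8)**2 = 10**2 = 100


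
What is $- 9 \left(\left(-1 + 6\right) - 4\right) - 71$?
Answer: $-80$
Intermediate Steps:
$- 9 \left(\left(-1 + 6\right) - 4\right) - 71 = - 9 \left(5 - 4\right) - 71 = \left(-9\right) 1 - 71 = -9 - 71 = -80$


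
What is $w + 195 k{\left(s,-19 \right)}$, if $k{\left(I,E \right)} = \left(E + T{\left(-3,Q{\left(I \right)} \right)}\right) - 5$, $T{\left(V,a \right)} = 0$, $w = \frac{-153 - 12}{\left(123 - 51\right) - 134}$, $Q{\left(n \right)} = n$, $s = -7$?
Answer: $- \frac{289995}{62} \approx -4677.3$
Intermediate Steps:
$w = \frac{165}{62}$ ($w = - \frac{165}{\left(123 - 51\right) - 134} = - \frac{165}{72 - 134} = - \frac{165}{-62} = \left(-165\right) \left(- \frac{1}{62}\right) = \frac{165}{62} \approx 2.6613$)
$k{\left(I,E \right)} = -5 + E$ ($k{\left(I,E \right)} = \left(E + 0\right) - 5 = E - 5 = -5 + E$)
$w + 195 k{\left(s,-19 \right)} = \frac{165}{62} + 195 \left(-5 - 19\right) = \frac{165}{62} + 195 \left(-24\right) = \frac{165}{62} - 4680 = - \frac{289995}{62}$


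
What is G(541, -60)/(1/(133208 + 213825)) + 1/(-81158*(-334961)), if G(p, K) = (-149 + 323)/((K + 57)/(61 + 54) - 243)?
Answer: -462682720650669874/1862156391403 ≈ -2.4847e+5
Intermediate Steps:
G(p, K) = 174/(-27888/115 + K/115) (G(p, K) = 174/((57 + K)/115 - 243) = 174/((57 + K)*(1/115) - 243) = 174/((57/115 + K/115) - 243) = 174/(-27888/115 + K/115))
G(541, -60)/(1/(133208 + 213825)) + 1/(-81158*(-334961)) = (20010/(-27888 - 60))/(1/(133208 + 213825)) + 1/(-81158*(-334961)) = (20010/(-27948))/(1/347033) - 1/81158*(-1/334961) = (20010*(-1/27948))/(1/347033) + 1/27184764838 = -3335/4658*347033 + 1/27184764838 = -1157355055/4658 + 1/27184764838 = -462682720650669874/1862156391403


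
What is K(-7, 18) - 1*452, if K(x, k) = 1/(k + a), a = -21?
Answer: -1357/3 ≈ -452.33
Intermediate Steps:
K(x, k) = 1/(-21 + k) (K(x, k) = 1/(k - 21) = 1/(-21 + k))
K(-7, 18) - 1*452 = 1/(-21 + 18) - 1*452 = 1/(-3) - 452 = -⅓ - 452 = -1357/3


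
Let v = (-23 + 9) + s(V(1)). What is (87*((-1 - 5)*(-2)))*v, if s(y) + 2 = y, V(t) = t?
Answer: -15660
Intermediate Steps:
s(y) = -2 + y
v = -15 (v = (-23 + 9) + (-2 + 1) = -14 - 1 = -15)
(87*((-1 - 5)*(-2)))*v = (87*((-1 - 5)*(-2)))*(-15) = (87*(-6*(-2)))*(-15) = (87*12)*(-15) = 1044*(-15) = -15660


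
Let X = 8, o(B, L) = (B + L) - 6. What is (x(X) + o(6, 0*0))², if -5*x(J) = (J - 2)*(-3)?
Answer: 324/25 ≈ 12.960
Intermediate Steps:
o(B, L) = -6 + B + L
x(J) = -6/5 + 3*J/5 (x(J) = -(J - 2)*(-3)/5 = -(-2 + J)*(-3)/5 = -(6 - 3*J)/5 = -6/5 + 3*J/5)
(x(X) + o(6, 0*0))² = ((-6/5 + (⅗)*8) + (-6 + 6 + 0*0))² = ((-6/5 + 24/5) + (-6 + 6 + 0))² = (18/5 + 0)² = (18/5)² = 324/25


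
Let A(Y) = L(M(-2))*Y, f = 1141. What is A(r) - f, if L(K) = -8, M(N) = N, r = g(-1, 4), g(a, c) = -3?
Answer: -1117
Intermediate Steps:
r = -3
A(Y) = -8*Y
A(r) - f = -8*(-3) - 1*1141 = 24 - 1141 = -1117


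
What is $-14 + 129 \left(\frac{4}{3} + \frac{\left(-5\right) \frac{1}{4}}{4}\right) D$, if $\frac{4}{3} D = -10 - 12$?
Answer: $- \frac{69979}{32} \approx -2186.8$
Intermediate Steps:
$D = - \frac{33}{2}$ ($D = \frac{3 \left(-10 - 12\right)}{4} = \frac{3}{4} \left(-22\right) = - \frac{33}{2} \approx -16.5$)
$-14 + 129 \left(\frac{4}{3} + \frac{\left(-5\right) \frac{1}{4}}{4}\right) D = -14 + 129 \left(\frac{4}{3} + \frac{\left(-5\right) \frac{1}{4}}{4}\right) \left(- \frac{33}{2}\right) = -14 + 129 \left(4 \cdot \frac{1}{3} + \left(-5\right) \frac{1}{4} \cdot \frac{1}{4}\right) \left(- \frac{33}{2}\right) = -14 + 129 \left(\frac{4}{3} - \frac{5}{16}\right) \left(- \frac{33}{2}\right) = -14 + 129 \cdot \frac{49}{48} \left(- \frac{33}{2}\right) = -14 + 129 \left(- \frac{539}{32}\right) = -14 - \frac{69531}{32} = - \frac{69979}{32}$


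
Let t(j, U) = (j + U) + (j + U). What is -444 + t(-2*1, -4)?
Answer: -456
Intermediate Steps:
t(j, U) = 2*U + 2*j (t(j, U) = (U + j) + (U + j) = 2*U + 2*j)
-444 + t(-2*1, -4) = -444 + (2*(-4) + 2*(-2*1)) = -444 + (-8 + 2*(-2)) = -444 + (-8 - 4) = -444 - 12 = -456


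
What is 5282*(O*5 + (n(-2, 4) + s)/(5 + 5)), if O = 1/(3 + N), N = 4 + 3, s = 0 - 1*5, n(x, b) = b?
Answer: 10564/5 ≈ 2112.8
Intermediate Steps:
s = -5 (s = 0 - 5 = -5)
N = 7
O = ⅒ (O = 1/(3 + 7) = 1/10 = ⅒ ≈ 0.10000)
5282*(O*5 + (n(-2, 4) + s)/(5 + 5)) = 5282*((⅒)*5 + (4 - 5)/(5 + 5)) = 5282*(½ - 1/10) = 5282*(½ - 1*⅒) = 5282*(½ - ⅒) = 5282*(⅖) = 10564/5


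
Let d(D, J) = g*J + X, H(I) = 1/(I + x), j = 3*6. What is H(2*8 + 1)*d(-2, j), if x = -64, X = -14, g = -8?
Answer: 158/47 ≈ 3.3617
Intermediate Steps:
j = 18
H(I) = 1/(-64 + I) (H(I) = 1/(I - 64) = 1/(-64 + I))
d(D, J) = -14 - 8*J (d(D, J) = -8*J - 14 = -14 - 8*J)
H(2*8 + 1)*d(-2, j) = (-14 - 8*18)/(-64 + (2*8 + 1)) = (-14 - 144)/(-64 + (16 + 1)) = -158/(-64 + 17) = -158/(-47) = -1/47*(-158) = 158/47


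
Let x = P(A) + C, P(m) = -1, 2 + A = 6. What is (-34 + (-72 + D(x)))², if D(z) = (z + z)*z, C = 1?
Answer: 11236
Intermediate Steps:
A = 4 (A = -2 + 6 = 4)
x = 0 (x = -1 + 1 = 0)
D(z) = 2*z² (D(z) = (2*z)*z = 2*z²)
(-34 + (-72 + D(x)))² = (-34 + (-72 + 2*0²))² = (-34 + (-72 + 2*0))² = (-34 + (-72 + 0))² = (-34 - 72)² = (-106)² = 11236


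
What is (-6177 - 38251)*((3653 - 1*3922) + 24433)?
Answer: -1073558192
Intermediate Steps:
(-6177 - 38251)*((3653 - 1*3922) + 24433) = -44428*((3653 - 3922) + 24433) = -44428*(-269 + 24433) = -44428*24164 = -1073558192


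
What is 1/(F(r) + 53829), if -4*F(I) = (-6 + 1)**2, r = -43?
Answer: 4/215291 ≈ 1.8580e-5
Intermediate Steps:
F(I) = -25/4 (F(I) = -(-6 + 1)**2/4 = -1/4*(-5)**2 = -1/4*25 = -25/4)
1/(F(r) + 53829) = 1/(-25/4 + 53829) = 1/(215291/4) = 4/215291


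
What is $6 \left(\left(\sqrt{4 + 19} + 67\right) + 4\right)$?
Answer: $426 + 6 \sqrt{23} \approx 454.77$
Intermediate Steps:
$6 \left(\left(\sqrt{4 + 19} + 67\right) + 4\right) = 6 \left(\left(\sqrt{23} + 67\right) + 4\right) = 6 \left(\left(67 + \sqrt{23}\right) + 4\right) = 6 \left(71 + \sqrt{23}\right) = 426 + 6 \sqrt{23}$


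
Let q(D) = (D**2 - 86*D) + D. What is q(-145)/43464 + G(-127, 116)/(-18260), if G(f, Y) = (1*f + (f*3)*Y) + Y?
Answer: 158149003/49603290 ≈ 3.1883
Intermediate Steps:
G(f, Y) = Y + f + 3*Y*f (G(f, Y) = (f + (3*f)*Y) + Y = (f + 3*Y*f) + Y = Y + f + 3*Y*f)
q(D) = D**2 - 85*D
q(-145)/43464 + G(-127, 116)/(-18260) = -145*(-85 - 145)/43464 + (116 - 127 + 3*116*(-127))/(-18260) = -145*(-230)*(1/43464) + (116 - 127 - 44196)*(-1/18260) = 33350*(1/43464) - 44207*(-1/18260) = 16675/21732 + 44207/18260 = 158149003/49603290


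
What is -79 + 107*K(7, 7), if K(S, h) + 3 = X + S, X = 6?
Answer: 991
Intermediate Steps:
K(S, h) = 3 + S (K(S, h) = -3 + (6 + S) = 3 + S)
-79 + 107*K(7, 7) = -79 + 107*(3 + 7) = -79 + 107*10 = -79 + 1070 = 991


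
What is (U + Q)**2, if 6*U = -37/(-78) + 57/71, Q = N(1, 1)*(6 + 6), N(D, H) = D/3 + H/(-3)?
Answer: 50027329/1104099984 ≈ 0.045310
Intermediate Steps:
N(D, H) = -H/3 + D/3 (N(D, H) = D*(1/3) + H*(-1/3) = D/3 - H/3 = -H/3 + D/3)
Q = 0 (Q = (-1/3*1 + (1/3)*1)*(6 + 6) = (-1/3 + 1/3)*12 = 0*12 = 0)
U = 7073/33228 (U = (-37/(-78) + 57/71)/6 = (-37*(-1/78) + 57*(1/71))/6 = (37/78 + 57/71)/6 = (1/6)*(7073/5538) = 7073/33228 ≈ 0.21286)
(U + Q)**2 = (7073/33228 + 0)**2 = (7073/33228)**2 = 50027329/1104099984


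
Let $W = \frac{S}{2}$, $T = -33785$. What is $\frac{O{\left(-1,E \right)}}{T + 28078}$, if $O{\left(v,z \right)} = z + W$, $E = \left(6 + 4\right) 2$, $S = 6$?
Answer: $- \frac{23}{5707} \approx -0.0040301$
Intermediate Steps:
$W = 3$ ($W = \frac{6}{2} = 6 \cdot \frac{1}{2} = 3$)
$E = 20$ ($E = 10 \cdot 2 = 20$)
$O{\left(v,z \right)} = 3 + z$ ($O{\left(v,z \right)} = z + 3 = 3 + z$)
$\frac{O{\left(-1,E \right)}}{T + 28078} = \frac{3 + 20}{-33785 + 28078} = \frac{1}{-5707} \cdot 23 = \left(- \frac{1}{5707}\right) 23 = - \frac{23}{5707}$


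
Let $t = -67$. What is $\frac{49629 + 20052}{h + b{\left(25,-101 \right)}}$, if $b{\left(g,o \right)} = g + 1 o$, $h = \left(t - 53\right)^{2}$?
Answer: $\frac{69681}{14324} \approx 4.8646$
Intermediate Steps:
$h = 14400$ ($h = \left(-67 - 53\right)^{2} = \left(-120\right)^{2} = 14400$)
$b{\left(g,o \right)} = g + o$
$\frac{49629 + 20052}{h + b{\left(25,-101 \right)}} = \frac{49629 + 20052}{14400 + \left(25 - 101\right)} = \frac{69681}{14400 - 76} = \frac{69681}{14324}$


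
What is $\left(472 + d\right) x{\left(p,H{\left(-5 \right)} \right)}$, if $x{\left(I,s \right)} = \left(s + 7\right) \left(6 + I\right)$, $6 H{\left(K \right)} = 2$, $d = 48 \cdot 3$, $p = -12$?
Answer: $-27104$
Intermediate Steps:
$d = 144$
$H{\left(K \right)} = \frac{1}{3}$ ($H{\left(K \right)} = \frac{1}{6} \cdot 2 = \frac{1}{3}$)
$x{\left(I,s \right)} = \left(6 + I\right) \left(7 + s\right)$ ($x{\left(I,s \right)} = \left(7 + s\right) \left(6 + I\right) = \left(6 + I\right) \left(7 + s\right)$)
$\left(472 + d\right) x{\left(p,H{\left(-5 \right)} \right)} = \left(472 + 144\right) \left(42 + 6 \cdot \frac{1}{3} + 7 \left(-12\right) - 4\right) = 616 \left(42 + 2 - 84 - 4\right) = 616 \left(-44\right) = -27104$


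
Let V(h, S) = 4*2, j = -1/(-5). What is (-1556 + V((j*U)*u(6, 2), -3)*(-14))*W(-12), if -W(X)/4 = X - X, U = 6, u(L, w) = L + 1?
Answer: 0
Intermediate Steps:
u(L, w) = 1 + L
j = 1/5 (j = -1*(-1/5) = 1/5 ≈ 0.20000)
V(h, S) = 8
W(X) = 0 (W(X) = -4*(X - X) = -4*0 = 0)
(-1556 + V((j*U)*u(6, 2), -3)*(-14))*W(-12) = (-1556 + 8*(-14))*0 = (-1556 - 112)*0 = -1668*0 = 0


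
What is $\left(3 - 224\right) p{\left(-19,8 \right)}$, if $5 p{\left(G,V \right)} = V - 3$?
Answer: $-221$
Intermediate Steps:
$p{\left(G,V \right)} = - \frac{3}{5} + \frac{V}{5}$ ($p{\left(G,V \right)} = \frac{V - 3}{5} = \frac{-3 + V}{5} = - \frac{3}{5} + \frac{V}{5}$)
$\left(3 - 224\right) p{\left(-19,8 \right)} = \left(3 - 224\right) \left(- \frac{3}{5} + \frac{1}{5} \cdot 8\right) = - 221 \left(- \frac{3}{5} + \frac{8}{5}\right) = \left(-221\right) 1 = -221$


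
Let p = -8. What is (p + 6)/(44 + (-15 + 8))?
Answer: -2/37 ≈ -0.054054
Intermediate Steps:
(p + 6)/(44 + (-15 + 8)) = (-8 + 6)/(44 + (-15 + 8)) = -2/(44 - 7) = -2/37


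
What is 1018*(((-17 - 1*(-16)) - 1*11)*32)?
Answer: -390912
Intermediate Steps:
1018*(((-17 - 1*(-16)) - 1*11)*32) = 1018*(((-17 + 16) - 11)*32) = 1018*((-1 - 11)*32) = 1018*(-12*32) = 1018*(-384) = -390912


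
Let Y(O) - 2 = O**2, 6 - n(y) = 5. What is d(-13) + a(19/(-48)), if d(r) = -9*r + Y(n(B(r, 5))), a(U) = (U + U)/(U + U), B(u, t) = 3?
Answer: 121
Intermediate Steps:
n(y) = 1 (n(y) = 6 - 1*5 = 6 - 5 = 1)
a(U) = 1 (a(U) = (2*U)/((2*U)) = (2*U)*(1/(2*U)) = 1)
Y(O) = 2 + O**2
d(r) = 3 - 9*r (d(r) = -9*r + (2 + 1**2) = -9*r + (2 + 1) = -9*r + 3 = 3 - 9*r)
d(-13) + a(19/(-48)) = (3 - 9*(-13)) + 1 = (3 + 117) + 1 = 120 + 1 = 121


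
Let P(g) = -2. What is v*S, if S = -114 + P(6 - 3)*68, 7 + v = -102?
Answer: 27250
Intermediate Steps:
v = -109 (v = -7 - 102 = -109)
S = -250 (S = -114 - 2*68 = -114 - 136 = -250)
v*S = -109*(-250) = 27250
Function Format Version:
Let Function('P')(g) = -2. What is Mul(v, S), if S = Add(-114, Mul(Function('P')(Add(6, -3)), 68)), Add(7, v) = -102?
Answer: 27250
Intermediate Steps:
v = -109 (v = Add(-7, -102) = -109)
S = -250 (S = Add(-114, Mul(-2, 68)) = Add(-114, -136) = -250)
Mul(v, S) = Mul(-109, -250) = 27250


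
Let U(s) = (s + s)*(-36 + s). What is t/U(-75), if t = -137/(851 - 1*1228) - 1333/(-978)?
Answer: 636527/6138954900 ≈ 0.00010369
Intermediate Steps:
U(s) = 2*s*(-36 + s) (U(s) = (2*s)*(-36 + s) = 2*s*(-36 + s))
t = 636527/368706 (t = -137/(851 - 1228) - 1333*(-1/978) = -137/(-377) + 1333/978 = -137*(-1/377) + 1333/978 = 137/377 + 1333/978 = 636527/368706 ≈ 1.7264)
t/U(-75) = 636527/(368706*((2*(-75)*(-36 - 75)))) = 636527/(368706*((2*(-75)*(-111)))) = (636527/368706)/16650 = (636527/368706)*(1/16650) = 636527/6138954900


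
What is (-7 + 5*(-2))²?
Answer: 289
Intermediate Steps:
(-7 + 5*(-2))² = (-7 - 10)² = (-17)² = 289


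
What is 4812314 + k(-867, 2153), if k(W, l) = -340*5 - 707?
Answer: 4809907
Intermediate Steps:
k(W, l) = -2407 (k(W, l) = -1700 - 707 = -2407)
4812314 + k(-867, 2153) = 4812314 - 2407 = 4809907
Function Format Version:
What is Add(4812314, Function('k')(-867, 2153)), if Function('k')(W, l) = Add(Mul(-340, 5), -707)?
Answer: 4809907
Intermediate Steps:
Function('k')(W, l) = -2407 (Function('k')(W, l) = Add(-1700, -707) = -2407)
Add(4812314, Function('k')(-867, 2153)) = Add(4812314, -2407) = 4809907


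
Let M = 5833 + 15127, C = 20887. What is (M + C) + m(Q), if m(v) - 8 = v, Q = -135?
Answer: 41720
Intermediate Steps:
M = 20960
m(v) = 8 + v
(M + C) + m(Q) = (20960 + 20887) + (8 - 135) = 41847 - 127 = 41720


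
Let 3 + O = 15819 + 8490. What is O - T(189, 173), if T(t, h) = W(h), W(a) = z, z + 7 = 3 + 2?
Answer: 24308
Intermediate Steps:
z = -2 (z = -7 + (3 + 2) = -7 + 5 = -2)
W(a) = -2
T(t, h) = -2
O = 24306 (O = -3 + (15819 + 8490) = -3 + 24309 = 24306)
O - T(189, 173) = 24306 - 1*(-2) = 24306 + 2 = 24308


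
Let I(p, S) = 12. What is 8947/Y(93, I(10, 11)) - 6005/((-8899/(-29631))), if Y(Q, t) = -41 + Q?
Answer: -9172956707/462748 ≈ -19823.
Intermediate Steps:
8947/Y(93, I(10, 11)) - 6005/((-8899/(-29631))) = 8947/(-41 + 93) - 6005/((-8899/(-29631))) = 8947/52 - 6005/((-8899*(-1/29631))) = 8947*(1/52) - 6005/8899/29631 = 8947/52 - 6005*29631/8899 = 8947/52 - 177934155/8899 = -9172956707/462748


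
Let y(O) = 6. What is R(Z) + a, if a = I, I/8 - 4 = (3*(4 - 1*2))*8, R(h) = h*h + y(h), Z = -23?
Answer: 951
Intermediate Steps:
R(h) = 6 + h² (R(h) = h*h + 6 = h² + 6 = 6 + h²)
I = 416 (I = 32 + 8*((3*(4 - 1*2))*8) = 32 + 8*((3*(4 - 2))*8) = 32 + 8*((3*2)*8) = 32 + 8*(6*8) = 32 + 8*48 = 32 + 384 = 416)
a = 416
R(Z) + a = (6 + (-23)²) + 416 = (6 + 529) + 416 = 535 + 416 = 951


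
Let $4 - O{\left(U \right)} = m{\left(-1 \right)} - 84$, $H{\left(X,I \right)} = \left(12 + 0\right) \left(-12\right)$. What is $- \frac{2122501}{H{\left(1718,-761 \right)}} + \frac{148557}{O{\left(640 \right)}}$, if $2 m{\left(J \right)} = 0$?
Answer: $\frac{26021537}{1584} \approx 16428.0$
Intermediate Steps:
$H{\left(X,I \right)} = -144$ ($H{\left(X,I \right)} = 12 \left(-12\right) = -144$)
$m{\left(J \right)} = 0$ ($m{\left(J \right)} = \frac{1}{2} \cdot 0 = 0$)
$O{\left(U \right)} = 88$ ($O{\left(U \right)} = 4 - \left(0 - 84\right) = 4 - -84 = 4 + 84 = 88$)
$- \frac{2122501}{H{\left(1718,-761 \right)}} + \frac{148557}{O{\left(640 \right)}} = - \frac{2122501}{-144} + \frac{148557}{88} = \left(-2122501\right) \left(- \frac{1}{144}\right) + 148557 \cdot \frac{1}{88} = \frac{2122501}{144} + \frac{148557}{88} = \frac{26021537}{1584}$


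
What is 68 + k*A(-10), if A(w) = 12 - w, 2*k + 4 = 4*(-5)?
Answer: -196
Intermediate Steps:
k = -12 (k = -2 + (4*(-5))/2 = -2 + (½)*(-20) = -2 - 10 = -12)
68 + k*A(-10) = 68 - 12*(12 - 1*(-10)) = 68 - 12*(12 + 10) = 68 - 12*22 = 68 - 264 = -196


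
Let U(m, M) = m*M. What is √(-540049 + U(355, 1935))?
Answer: 2*√36719 ≈ 383.24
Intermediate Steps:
U(m, M) = M*m
√(-540049 + U(355, 1935)) = √(-540049 + 1935*355) = √(-540049 + 686925) = √146876 = 2*√36719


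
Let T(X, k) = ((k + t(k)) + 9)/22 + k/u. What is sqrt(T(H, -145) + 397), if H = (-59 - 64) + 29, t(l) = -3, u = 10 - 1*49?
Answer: sqrt(290342910)/858 ≈ 19.859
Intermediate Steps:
u = -39 (u = 10 - 49 = -39)
H = -94 (H = -123 + 29 = -94)
T(X, k) = 3/11 + 17*k/858 (T(X, k) = ((k - 3) + 9)/22 + k/(-39) = ((-3 + k) + 9)*(1/22) + k*(-1/39) = (6 + k)*(1/22) - k/39 = (3/11 + k/22) - k/39 = 3/11 + 17*k/858)
sqrt(T(H, -145) + 397) = sqrt((3/11 + (17/858)*(-145)) + 397) = sqrt((3/11 - 2465/858) + 397) = sqrt(-2231/858 + 397) = sqrt(338395/858) = sqrt(290342910)/858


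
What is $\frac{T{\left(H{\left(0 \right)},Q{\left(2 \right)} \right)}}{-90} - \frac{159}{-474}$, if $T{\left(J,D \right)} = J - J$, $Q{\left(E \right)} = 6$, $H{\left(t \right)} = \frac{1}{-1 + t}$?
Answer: $\frac{53}{158} \approx 0.33544$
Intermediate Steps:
$T{\left(J,D \right)} = 0$
$\frac{T{\left(H{\left(0 \right)},Q{\left(2 \right)} \right)}}{-90} - \frac{159}{-474} = \frac{0}{-90} - \frac{159}{-474} = 0 \left(- \frac{1}{90}\right) - - \frac{53}{158} = 0 + \frac{53}{158} = \frac{53}{158}$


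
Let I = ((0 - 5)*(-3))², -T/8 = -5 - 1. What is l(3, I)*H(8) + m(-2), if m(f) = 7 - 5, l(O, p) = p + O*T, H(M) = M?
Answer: 2954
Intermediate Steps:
T = 48 (T = -8*(-5 - 1) = -8*(-6) = 48)
I = 225 (I = (-5*(-3))² = 15² = 225)
l(O, p) = p + 48*O (l(O, p) = p + O*48 = p + 48*O)
m(f) = 2
l(3, I)*H(8) + m(-2) = (225 + 48*3)*8 + 2 = (225 + 144)*8 + 2 = 369*8 + 2 = 2952 + 2 = 2954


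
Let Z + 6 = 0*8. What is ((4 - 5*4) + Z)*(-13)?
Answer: 286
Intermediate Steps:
Z = -6 (Z = -6 + 0*8 = -6 + 0 = -6)
((4 - 5*4) + Z)*(-13) = ((4 - 5*4) - 6)*(-13) = ((4 - 20) - 6)*(-13) = (-16 - 6)*(-13) = -22*(-13) = 286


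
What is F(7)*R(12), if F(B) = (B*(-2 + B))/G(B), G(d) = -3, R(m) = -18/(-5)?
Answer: -42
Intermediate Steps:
R(m) = 18/5 (R(m) = -18*(-⅕) = 18/5)
F(B) = -B*(-2 + B)/3 (F(B) = (B*(-2 + B))/(-3) = (B*(-2 + B))*(-⅓) = -B*(-2 + B)/3)
F(7)*R(12) = ((⅓)*7*(2 - 1*7))*(18/5) = ((⅓)*7*(2 - 7))*(18/5) = ((⅓)*7*(-5))*(18/5) = -35/3*18/5 = -42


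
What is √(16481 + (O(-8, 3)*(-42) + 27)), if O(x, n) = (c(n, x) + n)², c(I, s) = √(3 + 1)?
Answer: √15458 ≈ 124.33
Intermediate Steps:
c(I, s) = 2 (c(I, s) = √4 = 2)
O(x, n) = (2 + n)²
√(16481 + (O(-8, 3)*(-42) + 27)) = √(16481 + ((2 + 3)²*(-42) + 27)) = √(16481 + (5²*(-42) + 27)) = √(16481 + (25*(-42) + 27)) = √(16481 + (-1050 + 27)) = √(16481 - 1023) = √15458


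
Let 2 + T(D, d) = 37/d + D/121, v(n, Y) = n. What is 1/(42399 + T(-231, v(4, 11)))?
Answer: 44/1865791 ≈ 2.3582e-5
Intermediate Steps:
T(D, d) = -2 + 37/d + D/121 (T(D, d) = -2 + (37/d + D/121) = -2 + 37/d + D/121)
1/(42399 + T(-231, v(4, 11))) = 1/(42399 + (-2 + 37/4 + (1/121)*(-231))) = 1/(42399 + (-2 + 37*(1/4) - 21/11)) = 1/(42399 + (-2 + 37/4 - 21/11)) = 1/(42399 + 235/44) = 1/(1865791/44) = 44/1865791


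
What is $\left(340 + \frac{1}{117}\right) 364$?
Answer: $\frac{1113868}{9} \approx 1.2376 \cdot 10^{5}$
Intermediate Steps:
$\left(340 + \frac{1}{117}\right) 364 = \frac{39781}{117} \cdot 364 = \frac{1113868}{9}$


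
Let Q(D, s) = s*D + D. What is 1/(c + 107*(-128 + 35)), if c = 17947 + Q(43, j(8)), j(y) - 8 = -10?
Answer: 1/7953 ≈ 0.00012574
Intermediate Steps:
j(y) = -2 (j(y) = 8 - 10 = -2)
Q(D, s) = D + D*s (Q(D, s) = D*s + D = D + D*s)
c = 17904 (c = 17947 + 43*(1 - 2) = 17947 + 43*(-1) = 17947 - 43 = 17904)
1/(c + 107*(-128 + 35)) = 1/(17904 + 107*(-128 + 35)) = 1/(17904 + 107*(-93)) = 1/(17904 - 9951) = 1/7953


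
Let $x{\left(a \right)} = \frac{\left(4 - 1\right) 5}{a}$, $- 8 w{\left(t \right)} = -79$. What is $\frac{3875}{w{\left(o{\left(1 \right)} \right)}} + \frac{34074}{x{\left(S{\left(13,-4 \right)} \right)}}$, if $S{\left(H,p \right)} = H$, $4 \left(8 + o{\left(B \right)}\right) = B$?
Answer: $\frac{11819666}{395} \approx 29923.0$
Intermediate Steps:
$o{\left(B \right)} = -8 + \frac{B}{4}$
$w{\left(t \right)} = \frac{79}{8}$ ($w{\left(t \right)} = \left(- \frac{1}{8}\right) \left(-79\right) = \frac{79}{8}$)
$x{\left(a \right)} = \frac{15}{a}$ ($x{\left(a \right)} = \frac{3 \cdot 5}{a} = \frac{15}{a}$)
$\frac{3875}{w{\left(o{\left(1 \right)} \right)}} + \frac{34074}{x{\left(S{\left(13,-4 \right)} \right)}} = \frac{3875}{\frac{79}{8}} + \frac{34074}{15 \cdot \frac{1}{13}} = 3875 \cdot \frac{8}{79} + \frac{34074}{15 \cdot \frac{1}{13}} = \frac{31000}{79} + \frac{34074}{\frac{15}{13}} = \frac{31000}{79} + 34074 \cdot \frac{13}{15} = \frac{31000}{79} + \frac{147654}{5} = \frac{11819666}{395}$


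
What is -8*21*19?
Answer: -3192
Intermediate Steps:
-8*21*19 = -168*19 = -3192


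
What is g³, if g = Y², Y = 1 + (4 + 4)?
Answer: 531441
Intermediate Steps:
Y = 9 (Y = 1 + 8 = 9)
g = 81 (g = 9² = 81)
g³ = 81³ = 531441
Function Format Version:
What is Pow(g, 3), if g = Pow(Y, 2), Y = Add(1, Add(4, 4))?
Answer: 531441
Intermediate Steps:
Y = 9 (Y = Add(1, 8) = 9)
g = 81 (g = Pow(9, 2) = 81)
Pow(g, 3) = Pow(81, 3) = 531441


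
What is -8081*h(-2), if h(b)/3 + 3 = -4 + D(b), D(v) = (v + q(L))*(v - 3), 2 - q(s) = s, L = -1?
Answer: 290916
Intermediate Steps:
q(s) = 2 - s
D(v) = (-3 + v)*(3 + v) (D(v) = (v + (2 - 1*(-1)))*(v - 3) = (v + (2 + 1))*(-3 + v) = (v + 3)*(-3 + v) = (3 + v)*(-3 + v) = (-3 + v)*(3 + v))
h(b) = -48 + 3*b² (h(b) = -9 + 3*(-4 + (-9 + b²)) = -9 + 3*(-13 + b²) = -9 + (-39 + 3*b²) = -48 + 3*b²)
-8081*h(-2) = -8081*(-48 + 3*(-2)²) = -8081*(-48 + 3*4) = -8081*(-48 + 12) = -8081*(-36) = 290916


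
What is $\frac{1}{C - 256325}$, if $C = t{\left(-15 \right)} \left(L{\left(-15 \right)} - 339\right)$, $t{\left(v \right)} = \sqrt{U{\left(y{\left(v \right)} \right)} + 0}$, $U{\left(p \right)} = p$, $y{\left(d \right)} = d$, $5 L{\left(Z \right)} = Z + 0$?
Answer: $\frac{i}{- 256325 i + 342 \sqrt{15}} \approx -3.9012 \cdot 10^{-6} + 2.0159 \cdot 10^{-8} i$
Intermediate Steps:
$L{\left(Z \right)} = \frac{Z}{5}$ ($L{\left(Z \right)} = \frac{Z + 0}{5} = \frac{Z}{5}$)
$t{\left(v \right)} = \sqrt{v}$ ($t{\left(v \right)} = \sqrt{v + 0} = \sqrt{v}$)
$C = - 342 i \sqrt{15}$ ($C = \sqrt{-15} \left(\frac{1}{5} \left(-15\right) - 339\right) = i \sqrt{15} \left(-3 - 339\right) = i \sqrt{15} \left(-342\right) = - 342 i \sqrt{15} \approx - 1324.6 i$)
$\frac{1}{C - 256325} = \frac{1}{- 342 i \sqrt{15} - 256325} = \frac{1}{-256325 - 342 i \sqrt{15}}$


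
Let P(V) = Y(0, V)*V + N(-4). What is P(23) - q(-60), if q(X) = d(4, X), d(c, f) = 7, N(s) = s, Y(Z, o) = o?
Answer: 518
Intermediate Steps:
P(V) = -4 + V² (P(V) = V*V - 4 = V² - 4 = -4 + V²)
q(X) = 7
P(23) - q(-60) = (-4 + 23²) - 1*7 = (-4 + 529) - 7 = 525 - 7 = 518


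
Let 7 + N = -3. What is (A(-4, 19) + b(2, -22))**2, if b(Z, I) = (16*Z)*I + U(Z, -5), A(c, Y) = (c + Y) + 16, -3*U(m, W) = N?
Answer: 4036081/9 ≈ 4.4845e+5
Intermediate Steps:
N = -10 (N = -7 - 3 = -10)
U(m, W) = 10/3 (U(m, W) = -1/3*(-10) = 10/3)
A(c, Y) = 16 + Y + c (A(c, Y) = (Y + c) + 16 = 16 + Y + c)
b(Z, I) = 10/3 + 16*I*Z (b(Z, I) = (16*Z)*I + 10/3 = 16*I*Z + 10/3 = 10/3 + 16*I*Z)
(A(-4, 19) + b(2, -22))**2 = ((16 + 19 - 4) + (10/3 + 16*(-22)*2))**2 = (31 + (10/3 - 704))**2 = (31 - 2102/3)**2 = (-2009/3)**2 = 4036081/9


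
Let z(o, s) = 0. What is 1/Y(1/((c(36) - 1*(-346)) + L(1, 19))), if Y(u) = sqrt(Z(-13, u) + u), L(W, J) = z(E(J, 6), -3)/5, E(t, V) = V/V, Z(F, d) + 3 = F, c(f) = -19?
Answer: -I*sqrt(1710537)/5231 ≈ -0.25002*I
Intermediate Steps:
Z(F, d) = -3 + F
E(t, V) = 1
L(W, J) = 0 (L(W, J) = 0/5 = 0*(1/5) = 0)
Y(u) = sqrt(-16 + u) (Y(u) = sqrt((-3 - 13) + u) = sqrt(-16 + u))
1/Y(1/((c(36) - 1*(-346)) + L(1, 19))) = 1/(sqrt(-16 + 1/((-19 - 1*(-346)) + 0))) = 1/(sqrt(-16 + 1/((-19 + 346) + 0))) = 1/(sqrt(-16 + 1/(327 + 0))) = 1/(sqrt(-16 + 1/327)) = 1/(sqrt(-5231/327)) = 1/(I*sqrt(1710537)/327) = -I*sqrt(1710537)/5231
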